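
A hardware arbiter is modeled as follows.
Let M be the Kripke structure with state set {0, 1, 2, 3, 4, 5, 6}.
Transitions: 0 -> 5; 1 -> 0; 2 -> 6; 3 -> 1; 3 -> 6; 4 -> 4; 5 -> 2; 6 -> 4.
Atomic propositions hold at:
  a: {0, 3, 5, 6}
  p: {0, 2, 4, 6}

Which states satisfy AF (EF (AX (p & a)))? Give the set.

Sat(p & a) = {0, 6}
Sat(AX (p & a)) = {s : every successor in {0, 6}} = {1, 2}
EF (AX (p & a)): least fixpoint, start Z0 = {1, 2}, add states with some successor in Z. Z1 = {1, 2, 3, 5}; Z2 = {0, 1, 2, 3, 5}; fixed.
Sat(EF (AX (p & a))) = {0, 1, 2, 3, 5}
AF (EF (AX (p & a))): least fixpoint, start Z0 = {0, 1, 2, 3, 5}, add states with every successor in Z. Already a fixed point.
Sat(AF (EF (AX (p & a)))) = {0, 1, 2, 3, 5}

{0, 1, 2, 3, 5}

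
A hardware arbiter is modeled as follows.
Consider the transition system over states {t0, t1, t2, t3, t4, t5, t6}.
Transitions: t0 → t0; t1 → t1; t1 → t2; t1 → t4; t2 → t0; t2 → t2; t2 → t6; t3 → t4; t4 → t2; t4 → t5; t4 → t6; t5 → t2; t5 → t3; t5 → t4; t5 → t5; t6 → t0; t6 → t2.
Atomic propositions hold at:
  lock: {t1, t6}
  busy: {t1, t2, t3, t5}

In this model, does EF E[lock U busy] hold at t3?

E[lock U busy]: least fixpoint, start Z0 = Sat(busy) = {t1, t2, t3, t5}, add states in Sat(lock) with some successor in Z. Z1 = {t1, t2, t3, t5, t6}; fixed.
Sat(E[lock U busy]) = {t1, t2, t3, t5, t6}
EF E[lock U busy]: least fixpoint, start Z0 = {t1, t2, t3, t5, t6}, add states with some successor in Z. Z1 = {t1, t2, t3, t4, t5, t6}; fixed.
Sat(EF E[lock U busy]) = {t1, t2, t3, t4, t5, t6}
t3 ∈ Sat(EF E[lock U busy]) = {t1, t2, t3, t4, t5, t6}, so the formula holds at t3.

Yes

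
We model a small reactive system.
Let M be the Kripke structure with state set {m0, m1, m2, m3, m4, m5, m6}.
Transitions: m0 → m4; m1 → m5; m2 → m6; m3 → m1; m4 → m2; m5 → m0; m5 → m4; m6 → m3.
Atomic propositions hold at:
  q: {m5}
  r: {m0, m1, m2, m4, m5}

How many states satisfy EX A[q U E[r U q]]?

E[r U q]: least fixpoint, start Z0 = Sat(q) = {m5}, add states in Sat(r) with some successor in Z. Z1 = {m1, m5}; fixed.
Sat(E[r U q]) = {m1, m5}
A[q U E[r U q]]: least fixpoint, start Z0 = Sat(E[r U q]) = {m1, m5}, add states in Sat(q) with every successor in Z. Already a fixed point.
Sat(A[q U E[r U q]]) = {m1, m5}
Sat(EX A[q U E[r U q]]) = {s : some successor in {m1, m5}} = {m1, m3}
|Sat(EX A[q U E[r U q]])| = |{m1, m3}| = 2.

2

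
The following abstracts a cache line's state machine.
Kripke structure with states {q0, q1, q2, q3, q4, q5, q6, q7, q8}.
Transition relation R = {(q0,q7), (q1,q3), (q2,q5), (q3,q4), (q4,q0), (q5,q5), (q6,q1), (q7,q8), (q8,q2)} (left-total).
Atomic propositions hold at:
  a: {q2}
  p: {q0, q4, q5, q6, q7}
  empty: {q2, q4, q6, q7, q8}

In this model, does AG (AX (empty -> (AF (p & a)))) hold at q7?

No

Sat(p & a) = ∅
AF (p & a): least fixpoint, start Z0 = ∅, add states with every successor in Z. Already a fixed point.
Sat(AF (p & a)) = ∅
Sat(empty -> (AF (p & a))) = {q0, q1, q3, q5}
Sat(AX (empty -> (AF (p & a)))) = {s : every successor in {q0, q1, q3, q5}} = {q1, q2, q4, q5, q6}
AG (AX (empty -> (AF (p & a)))): greatest fixpoint, start Z0 = {q1, q2, q4, q5, q6}, keep only states in Sat with every successor in Z. Z1 = {q2, q5, q6}; Z2 = {q2, q5}; fixed.
Sat(AG (AX (empty -> (AF (p & a))))) = {q2, q5}
q7 ∉ Sat(AG (AX (empty -> (AF (p & a))))) = {q2, q5}, so the formula does not hold at q7.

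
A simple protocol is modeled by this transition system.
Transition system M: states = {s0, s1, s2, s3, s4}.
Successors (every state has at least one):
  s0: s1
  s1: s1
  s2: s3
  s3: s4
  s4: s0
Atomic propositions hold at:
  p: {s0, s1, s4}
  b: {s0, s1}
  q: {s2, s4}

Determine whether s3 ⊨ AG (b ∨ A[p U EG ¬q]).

No

Sat(¬q) = {s0, s1, s3}
EG ¬q: greatest fixpoint, start Z0 = {s0, s1, s3}, keep only states in Sat with some successor in Z. Z1 = {s0, s1}; fixed.
Sat(EG ¬q) = {s0, s1}
A[p U EG ¬q]: least fixpoint, start Z0 = Sat(EG ¬q) = {s0, s1}, add states in Sat(p) with every successor in Z. Z1 = {s0, s1, s4}; fixed.
Sat(A[p U EG ¬q]) = {s0, s1, s4}
Sat(b ∨ A[p U EG ¬q]) = {s0, s1, s4}
AG (b ∨ A[p U EG ¬q]): greatest fixpoint, start Z0 = {s0, s1, s4}, keep only states in Sat with every successor in Z. Already a fixed point.
Sat(AG (b ∨ A[p U EG ¬q])) = {s0, s1, s4}
s3 ∉ Sat(AG (b ∨ A[p U EG ¬q])) = {s0, s1, s4}, so the formula does not hold at s3.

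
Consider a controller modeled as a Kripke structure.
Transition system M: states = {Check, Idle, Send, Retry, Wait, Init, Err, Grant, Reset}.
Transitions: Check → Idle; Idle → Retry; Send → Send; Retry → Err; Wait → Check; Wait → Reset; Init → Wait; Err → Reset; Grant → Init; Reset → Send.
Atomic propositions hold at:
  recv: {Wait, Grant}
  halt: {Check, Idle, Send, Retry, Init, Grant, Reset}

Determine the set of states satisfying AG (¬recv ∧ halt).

{Send, Reset}

Sat(¬recv) = {Check, Idle, Send, Retry, Init, Err, Reset}
Sat(¬recv ∧ halt) = {Check, Idle, Send, Retry, Init, Reset}
AG (¬recv ∧ halt): greatest fixpoint, start Z0 = {Check, Idle, Send, Retry, Init, Reset}, keep only states in Sat with every successor in Z. Z1 = {Check, Idle, Send, Reset}; Z2 = {Check, Send, Reset}; Z3 = {Send, Reset}; fixed.
Sat(AG (¬recv ∧ halt)) = {Send, Reset}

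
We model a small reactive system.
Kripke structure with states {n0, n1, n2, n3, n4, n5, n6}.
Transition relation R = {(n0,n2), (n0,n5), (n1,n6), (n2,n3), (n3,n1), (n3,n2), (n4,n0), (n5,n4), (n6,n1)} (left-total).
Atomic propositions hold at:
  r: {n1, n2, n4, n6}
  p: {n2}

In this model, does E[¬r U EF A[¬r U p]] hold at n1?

No

Sat(¬r) = {n0, n3, n5}
A[¬r U p]: least fixpoint, start Z0 = Sat(p) = {n2}, add states in Sat(¬r) with every successor in Z. Already a fixed point.
Sat(A[¬r U p]) = {n2}
EF A[¬r U p]: least fixpoint, start Z0 = {n2}, add states with some successor in Z. Z1 = {n0, n2, n3}; Z2 = {n0, n2, n3, n4}; Z3 = {n0, n2, n3, n4, n5}; fixed.
Sat(EF A[¬r U p]) = {n0, n2, n3, n4, n5}
E[¬r U EF A[¬r U p]]: least fixpoint, start Z0 = Sat(EF A[¬r U p]) = {n0, n2, n3, n4, n5}, add states in Sat(¬r) with some successor in Z. Already a fixed point.
Sat(E[¬r U EF A[¬r U p]]) = {n0, n2, n3, n4, n5}
n1 ∉ Sat(E[¬r U EF A[¬r U p]]) = {n0, n2, n3, n4, n5}, so the formula does not hold at n1.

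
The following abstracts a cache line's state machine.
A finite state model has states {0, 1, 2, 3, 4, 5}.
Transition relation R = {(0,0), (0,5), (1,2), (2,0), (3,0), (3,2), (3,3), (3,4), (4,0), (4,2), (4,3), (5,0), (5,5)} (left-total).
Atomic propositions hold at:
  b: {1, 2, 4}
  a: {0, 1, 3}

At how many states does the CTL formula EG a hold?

2

EG a: greatest fixpoint, start Z0 = {0, 1, 3}, keep only states in Sat with some successor in Z. Z1 = {0, 3}; fixed.
Sat(EG a) = {0, 3}
|Sat(EG a)| = |{0, 3}| = 2.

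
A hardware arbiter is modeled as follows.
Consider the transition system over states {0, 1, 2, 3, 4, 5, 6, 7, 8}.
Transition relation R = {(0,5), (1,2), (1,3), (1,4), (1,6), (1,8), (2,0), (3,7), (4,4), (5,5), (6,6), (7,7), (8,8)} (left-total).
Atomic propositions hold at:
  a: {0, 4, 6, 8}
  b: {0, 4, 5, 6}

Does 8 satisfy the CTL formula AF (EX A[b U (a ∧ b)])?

No

Sat(a ∧ b) = {0, 4, 6}
A[b U (a ∧ b)]: least fixpoint, start Z0 = Sat((a ∧ b)) = {0, 4, 6}, add states in Sat(b) with every successor in Z. Already a fixed point.
Sat(A[b U (a ∧ b)]) = {0, 4, 6}
Sat(EX A[b U (a ∧ b)]) = {s : some successor in {0, 4, 6}} = {1, 2, 4, 6}
AF (EX A[b U (a ∧ b)]): least fixpoint, start Z0 = {1, 2, 4, 6}, add states with every successor in Z. Already a fixed point.
Sat(AF (EX A[b U (a ∧ b)])) = {1, 2, 4, 6}
8 ∉ Sat(AF (EX A[b U (a ∧ b)])) = {1, 2, 4, 6}, so the formula does not hold at 8.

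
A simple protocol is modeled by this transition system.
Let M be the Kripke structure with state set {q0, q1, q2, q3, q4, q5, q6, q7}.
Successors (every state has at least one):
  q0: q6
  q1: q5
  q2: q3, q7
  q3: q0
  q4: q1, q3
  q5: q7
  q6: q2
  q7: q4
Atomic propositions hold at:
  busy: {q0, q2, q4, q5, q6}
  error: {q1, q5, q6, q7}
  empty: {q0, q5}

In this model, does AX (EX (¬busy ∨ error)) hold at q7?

Yes

Sat(¬busy) = {q1, q3, q7}
Sat(¬busy ∨ error) = {q1, q3, q5, q6, q7}
Sat(EX (¬busy ∨ error)) = {s : some successor in {q1, q3, q5, q6, q7}} = {q0, q1, q2, q4, q5}
Sat(AX (EX (¬busy ∨ error))) = {s : every successor in {q0, q1, q2, q4, q5}} = {q1, q3, q6, q7}
q7 ∈ Sat(AX (EX (¬busy ∨ error))) = {q1, q3, q6, q7}, so the formula holds at q7.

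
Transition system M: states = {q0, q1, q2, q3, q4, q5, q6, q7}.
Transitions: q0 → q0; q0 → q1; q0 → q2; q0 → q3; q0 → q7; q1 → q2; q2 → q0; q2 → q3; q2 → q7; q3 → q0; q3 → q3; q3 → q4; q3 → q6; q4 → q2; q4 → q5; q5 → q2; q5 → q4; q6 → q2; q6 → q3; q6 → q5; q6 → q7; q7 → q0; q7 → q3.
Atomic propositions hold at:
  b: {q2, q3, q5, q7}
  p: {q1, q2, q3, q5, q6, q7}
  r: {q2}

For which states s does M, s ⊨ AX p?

{q1, q4, q6}

Sat(AX p) = {s : every successor in {q1, q2, q3, q5, q6, q7}} = {q1, q4, q6}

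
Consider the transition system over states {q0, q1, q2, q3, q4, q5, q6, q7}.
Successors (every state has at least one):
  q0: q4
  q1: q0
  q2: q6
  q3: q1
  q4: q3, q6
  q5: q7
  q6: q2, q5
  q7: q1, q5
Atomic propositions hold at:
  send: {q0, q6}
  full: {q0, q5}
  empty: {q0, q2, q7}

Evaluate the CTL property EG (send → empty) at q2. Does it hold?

Sat(send → empty) = {q0, q1, q2, q3, q4, q5, q7}
EG (send → empty): greatest fixpoint, start Z0 = {q0, q1, q2, q3, q4, q5, q7}, keep only states in Sat with some successor in Z. Z1 = {q0, q1, q3, q4, q5, q7}; fixed.
Sat(EG (send → empty)) = {q0, q1, q3, q4, q5, q7}
q2 ∉ Sat(EG (send → empty)) = {q0, q1, q3, q4, q5, q7}, so the formula does not hold at q2.

No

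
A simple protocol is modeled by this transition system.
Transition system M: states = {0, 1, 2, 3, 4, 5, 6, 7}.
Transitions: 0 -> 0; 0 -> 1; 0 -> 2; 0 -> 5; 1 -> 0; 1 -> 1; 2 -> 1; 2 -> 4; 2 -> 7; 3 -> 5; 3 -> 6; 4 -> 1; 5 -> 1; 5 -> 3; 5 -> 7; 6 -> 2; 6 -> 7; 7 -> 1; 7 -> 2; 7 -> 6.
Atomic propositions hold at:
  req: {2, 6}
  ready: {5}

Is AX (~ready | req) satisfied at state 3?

Sat(~ready) = {0, 1, 2, 3, 4, 6, 7}
Sat(~ready | req) = {0, 1, 2, 3, 4, 6, 7}
Sat(AX (~ready | req)) = {s : every successor in {0, 1, 2, 3, 4, 6, 7}} = {1, 2, 4, 5, 6, 7}
3 ∉ Sat(AX (~ready | req)) = {1, 2, 4, 5, 6, 7}, so the formula does not hold at 3.

No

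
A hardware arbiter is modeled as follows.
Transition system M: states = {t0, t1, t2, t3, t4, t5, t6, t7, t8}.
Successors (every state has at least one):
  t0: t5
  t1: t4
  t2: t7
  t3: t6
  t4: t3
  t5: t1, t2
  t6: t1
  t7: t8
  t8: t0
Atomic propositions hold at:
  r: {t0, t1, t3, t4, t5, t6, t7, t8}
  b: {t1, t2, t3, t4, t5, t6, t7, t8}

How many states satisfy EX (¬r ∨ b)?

Sat(¬r) = {t2}
Sat(¬r ∨ b) = {t1, t2, t3, t4, t5, t6, t7, t8}
Sat(EX (¬r ∨ b)) = {s : some successor in {t1, t2, t3, t4, t5, t6, t7, t8}} = {t0, t1, t2, t3, t4, t5, t6, t7}
|Sat(EX (¬r ∨ b))| = |{t0, t1, t2, t3, t4, t5, t6, t7}| = 8.

8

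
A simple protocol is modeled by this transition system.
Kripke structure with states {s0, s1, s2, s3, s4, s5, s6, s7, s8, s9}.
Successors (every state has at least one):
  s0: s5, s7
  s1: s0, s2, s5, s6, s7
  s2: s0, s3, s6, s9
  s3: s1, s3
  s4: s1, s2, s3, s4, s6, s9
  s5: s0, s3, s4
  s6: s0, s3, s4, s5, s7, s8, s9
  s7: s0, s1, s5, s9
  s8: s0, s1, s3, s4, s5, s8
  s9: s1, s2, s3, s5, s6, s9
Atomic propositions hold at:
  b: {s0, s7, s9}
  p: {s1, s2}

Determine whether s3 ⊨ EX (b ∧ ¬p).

Sat(¬p) = {s0, s3, s4, s5, s6, s7, s8, s9}
Sat(b ∧ ¬p) = {s0, s7, s9}
Sat(EX (b ∧ ¬p)) = {s : some successor in {s0, s7, s9}} = {s0, s1, s2, s4, s5, s6, s7, s8, s9}
s3 ∉ Sat(EX (b ∧ ¬p)) = {s0, s1, s2, s4, s5, s6, s7, s8, s9}, so the formula does not hold at s3.

No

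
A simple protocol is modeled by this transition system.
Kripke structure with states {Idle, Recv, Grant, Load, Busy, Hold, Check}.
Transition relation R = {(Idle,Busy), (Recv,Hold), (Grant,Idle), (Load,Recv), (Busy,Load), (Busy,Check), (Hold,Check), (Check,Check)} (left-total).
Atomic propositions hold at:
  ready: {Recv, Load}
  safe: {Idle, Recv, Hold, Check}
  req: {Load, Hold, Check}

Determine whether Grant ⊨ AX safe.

Yes

Sat(AX safe) = {s : every successor in {Idle, Recv, Hold, Check}} = {Recv, Grant, Load, Hold, Check}
Grant ∈ Sat(AX safe) = {Recv, Grant, Load, Hold, Check}, so the formula holds at Grant.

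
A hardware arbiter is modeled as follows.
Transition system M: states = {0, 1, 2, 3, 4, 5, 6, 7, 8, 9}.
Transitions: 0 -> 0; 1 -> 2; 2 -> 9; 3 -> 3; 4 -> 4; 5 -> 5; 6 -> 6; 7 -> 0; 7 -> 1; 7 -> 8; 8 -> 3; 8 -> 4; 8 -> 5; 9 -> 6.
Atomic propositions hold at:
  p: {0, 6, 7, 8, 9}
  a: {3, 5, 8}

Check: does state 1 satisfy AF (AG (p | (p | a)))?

Sat(p | a) = {0, 3, 5, 6, 7, 8, 9}
Sat(p | (p | a)) = {0, 3, 5, 6, 7, 8, 9}
AG (p | (p | a)): greatest fixpoint, start Z0 = {0, 3, 5, 6, 7, 8, 9}, keep only states in Sat with every successor in Z. Z1 = {0, 3, 5, 6, 9}; fixed.
Sat(AG (p | (p | a))) = {0, 3, 5, 6, 9}
AF (AG (p | (p | a))): least fixpoint, start Z0 = {0, 3, 5, 6, 9}, add states with every successor in Z. Z1 = {0, 2, 3, 5, 6, 9}; Z2 = {0, 1, 2, 3, 5, 6, 9}; fixed.
Sat(AF (AG (p | (p | a)))) = {0, 1, 2, 3, 5, 6, 9}
1 ∈ Sat(AF (AG (p | (p | a)))) = {0, 1, 2, 3, 5, 6, 9}, so the formula holds at 1.

Yes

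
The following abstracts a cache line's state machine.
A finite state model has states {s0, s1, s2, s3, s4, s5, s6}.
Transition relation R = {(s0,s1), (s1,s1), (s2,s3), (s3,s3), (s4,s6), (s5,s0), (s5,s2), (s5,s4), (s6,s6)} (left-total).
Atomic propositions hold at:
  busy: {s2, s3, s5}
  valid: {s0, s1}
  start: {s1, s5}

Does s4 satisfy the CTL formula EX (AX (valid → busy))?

Yes

Sat(valid → busy) = {s2, s3, s4, s5, s6}
Sat(AX (valid → busy)) = {s : every successor in {s2, s3, s4, s5, s6}} = {s2, s3, s4, s6}
Sat(EX (AX (valid → busy))) = {s : some successor in {s2, s3, s4, s6}} = {s2, s3, s4, s5, s6}
s4 ∈ Sat(EX (AX (valid → busy))) = {s2, s3, s4, s5, s6}, so the formula holds at s4.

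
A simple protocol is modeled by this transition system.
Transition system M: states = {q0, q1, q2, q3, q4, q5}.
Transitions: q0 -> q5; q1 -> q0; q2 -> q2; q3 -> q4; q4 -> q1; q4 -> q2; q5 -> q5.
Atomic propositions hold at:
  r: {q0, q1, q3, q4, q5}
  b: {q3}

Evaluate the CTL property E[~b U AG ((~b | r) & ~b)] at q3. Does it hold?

Sat(~b) = {q0, q1, q2, q4, q5}
Sat(~b | r) = {q0, q1, q2, q3, q4, q5}
Sat((~b | r) & ~b) = {q0, q1, q2, q4, q5}
AG ((~b | r) & ~b): greatest fixpoint, start Z0 = {q0, q1, q2, q4, q5}, keep only states in Sat with every successor in Z. Already a fixed point.
Sat(AG ((~b | r) & ~b)) = {q0, q1, q2, q4, q5}
E[~b U AG ((~b | r) & ~b)]: least fixpoint, start Z0 = Sat(AG ((~b | r) & ~b)) = {q0, q1, q2, q4, q5}, add states in Sat(~b) with some successor in Z. Already a fixed point.
Sat(E[~b U AG ((~b | r) & ~b)]) = {q0, q1, q2, q4, q5}
q3 ∉ Sat(E[~b U AG ((~b | r) & ~b)]) = {q0, q1, q2, q4, q5}, so the formula does not hold at q3.

No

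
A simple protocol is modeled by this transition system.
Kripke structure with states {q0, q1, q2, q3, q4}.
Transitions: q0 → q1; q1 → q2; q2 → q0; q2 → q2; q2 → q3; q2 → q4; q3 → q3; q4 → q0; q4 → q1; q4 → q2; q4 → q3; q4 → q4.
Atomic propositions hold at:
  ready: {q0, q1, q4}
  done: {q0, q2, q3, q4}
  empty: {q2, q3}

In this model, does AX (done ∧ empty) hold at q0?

Sat(done ∧ empty) = {q2, q3}
Sat(AX (done ∧ empty)) = {s : every successor in {q2, q3}} = {q1, q3}
q0 ∉ Sat(AX (done ∧ empty)) = {q1, q3}, so the formula does not hold at q0.

No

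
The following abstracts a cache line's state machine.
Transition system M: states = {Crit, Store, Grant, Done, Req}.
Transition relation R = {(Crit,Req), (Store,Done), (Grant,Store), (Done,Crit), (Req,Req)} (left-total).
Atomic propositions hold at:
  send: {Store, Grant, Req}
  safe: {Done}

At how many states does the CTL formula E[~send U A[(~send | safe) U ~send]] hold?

Sat(~send) = {Crit, Done}
Sat(~send | safe) = {Crit, Done}
A[(~send | safe) U ~send]: least fixpoint, start Z0 = Sat(~send) = {Crit, Done}, add states in Sat(~send | safe) with every successor in Z. Already a fixed point.
Sat(A[(~send | safe) U ~send]) = {Crit, Done}
E[~send U A[(~send | safe) U ~send]]: least fixpoint, start Z0 = Sat(A[(~send | safe) U ~send]) = {Crit, Done}, add states in Sat(~send) with some successor in Z. Already a fixed point.
Sat(E[~send U A[(~send | safe) U ~send]]) = {Crit, Done}
|Sat(E[~send U A[(~send | safe) U ~send]])| = |{Crit, Done}| = 2.

2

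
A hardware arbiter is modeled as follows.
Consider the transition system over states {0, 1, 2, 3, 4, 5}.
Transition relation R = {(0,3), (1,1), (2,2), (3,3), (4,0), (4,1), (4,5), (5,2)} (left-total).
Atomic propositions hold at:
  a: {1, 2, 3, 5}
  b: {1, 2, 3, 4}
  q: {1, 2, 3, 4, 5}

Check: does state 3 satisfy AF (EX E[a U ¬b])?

No

Sat(¬b) = {0, 5}
E[a U ¬b]: least fixpoint, start Z0 = Sat(¬b) = {0, 5}, add states in Sat(a) with some successor in Z. Already a fixed point.
Sat(E[a U ¬b]) = {0, 5}
Sat(EX E[a U ¬b]) = {s : some successor in {0, 5}} = {4}
AF (EX E[a U ¬b]): least fixpoint, start Z0 = {4}, add states with every successor in Z. Already a fixed point.
Sat(AF (EX E[a U ¬b])) = {4}
3 ∉ Sat(AF (EX E[a U ¬b])) = {4}, so the formula does not hold at 3.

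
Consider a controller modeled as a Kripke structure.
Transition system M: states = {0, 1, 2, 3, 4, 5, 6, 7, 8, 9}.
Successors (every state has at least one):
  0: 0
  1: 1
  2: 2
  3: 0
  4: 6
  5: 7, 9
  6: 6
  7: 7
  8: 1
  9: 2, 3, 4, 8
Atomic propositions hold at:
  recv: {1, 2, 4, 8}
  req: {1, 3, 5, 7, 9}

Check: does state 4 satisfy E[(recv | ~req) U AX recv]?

Sat(~req) = {0, 2, 4, 6, 8}
Sat(recv | ~req) = {0, 1, 2, 4, 6, 8}
Sat(AX recv) = {s : every successor in {1, 2, 4, 8}} = {1, 2, 8}
E[(recv | ~req) U AX recv]: least fixpoint, start Z0 = Sat(AX recv) = {1, 2, 8}, add states in Sat(recv | ~req) with some successor in Z. Already a fixed point.
Sat(E[(recv | ~req) U AX recv]) = {1, 2, 8}
4 ∉ Sat(E[(recv | ~req) U AX recv]) = {1, 2, 8}, so the formula does not hold at 4.

No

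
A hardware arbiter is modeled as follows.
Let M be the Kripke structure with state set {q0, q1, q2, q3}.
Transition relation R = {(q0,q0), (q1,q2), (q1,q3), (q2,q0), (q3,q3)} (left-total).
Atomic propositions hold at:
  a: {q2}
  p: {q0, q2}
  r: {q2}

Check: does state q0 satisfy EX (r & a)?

Sat(r & a) = {q2}
Sat(EX (r & a)) = {s : some successor in {q2}} = {q1}
q0 ∉ Sat(EX (r & a)) = {q1}, so the formula does not hold at q0.

No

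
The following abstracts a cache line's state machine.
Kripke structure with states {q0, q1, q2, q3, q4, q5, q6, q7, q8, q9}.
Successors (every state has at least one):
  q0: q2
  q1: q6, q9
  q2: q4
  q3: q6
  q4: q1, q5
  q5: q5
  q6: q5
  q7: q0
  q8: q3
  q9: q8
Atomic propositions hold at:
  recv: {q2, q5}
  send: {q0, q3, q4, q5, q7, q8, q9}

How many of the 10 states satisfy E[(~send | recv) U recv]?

4

Sat(~send) = {q1, q2, q6}
Sat(~send | recv) = {q1, q2, q5, q6}
E[(~send | recv) U recv]: least fixpoint, start Z0 = Sat(recv) = {q2, q5}, add states in Sat(~send | recv) with some successor in Z. Z1 = {q2, q5, q6}; Z2 = {q1, q2, q5, q6}; fixed.
Sat(E[(~send | recv) U recv]) = {q1, q2, q5, q6}
|Sat(E[(~send | recv) U recv])| = |{q1, q2, q5, q6}| = 4.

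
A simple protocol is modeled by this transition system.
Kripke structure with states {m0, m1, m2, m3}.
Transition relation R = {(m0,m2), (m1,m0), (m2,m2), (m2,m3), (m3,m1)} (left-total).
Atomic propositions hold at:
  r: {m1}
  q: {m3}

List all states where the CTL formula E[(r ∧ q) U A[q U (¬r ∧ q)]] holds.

{m3}

Sat(r ∧ q) = ∅
Sat(¬r) = {m0, m2, m3}
Sat(¬r ∧ q) = {m3}
A[q U (¬r ∧ q)]: least fixpoint, start Z0 = Sat((¬r ∧ q)) = {m3}, add states in Sat(q) with every successor in Z. Already a fixed point.
Sat(A[q U (¬r ∧ q)]) = {m3}
E[(r ∧ q) U A[q U (¬r ∧ q)]]: least fixpoint, start Z0 = Sat(A[q U (¬r ∧ q)]) = {m3}, add states in Sat(r ∧ q) with some successor in Z. Already a fixed point.
Sat(E[(r ∧ q) U A[q U (¬r ∧ q)]]) = {m3}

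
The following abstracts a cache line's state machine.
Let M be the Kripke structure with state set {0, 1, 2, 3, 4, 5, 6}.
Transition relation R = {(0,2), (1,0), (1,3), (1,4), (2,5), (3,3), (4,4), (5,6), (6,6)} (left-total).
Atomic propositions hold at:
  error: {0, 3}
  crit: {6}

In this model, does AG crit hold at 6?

Yes

AG crit: greatest fixpoint, start Z0 = {6}, keep only states in Sat with every successor in Z. Already a fixed point.
Sat(AG crit) = {6}
6 ∈ Sat(AG crit) = {6}, so the formula holds at 6.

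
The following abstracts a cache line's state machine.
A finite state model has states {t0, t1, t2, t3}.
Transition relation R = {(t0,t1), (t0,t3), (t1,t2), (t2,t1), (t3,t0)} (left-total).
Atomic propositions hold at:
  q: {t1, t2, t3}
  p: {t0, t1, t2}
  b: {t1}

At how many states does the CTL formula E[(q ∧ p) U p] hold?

3

Sat(q ∧ p) = {t1, t2}
E[(q ∧ p) U p]: least fixpoint, start Z0 = Sat(p) = {t0, t1, t2}, add states in Sat(q ∧ p) with some successor in Z. Already a fixed point.
Sat(E[(q ∧ p) U p]) = {t0, t1, t2}
|Sat(E[(q ∧ p) U p])| = |{t0, t1, t2}| = 3.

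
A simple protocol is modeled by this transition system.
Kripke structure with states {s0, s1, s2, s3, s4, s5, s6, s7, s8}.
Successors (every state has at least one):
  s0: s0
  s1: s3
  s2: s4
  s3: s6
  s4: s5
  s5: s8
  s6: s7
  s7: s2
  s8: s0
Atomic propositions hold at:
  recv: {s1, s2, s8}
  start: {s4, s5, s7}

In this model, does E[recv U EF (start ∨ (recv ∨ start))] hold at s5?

Sat(recv ∨ start) = {s1, s2, s4, s5, s7, s8}
Sat(start ∨ (recv ∨ start)) = {s1, s2, s4, s5, s7, s8}
EF (start ∨ (recv ∨ start)): least fixpoint, start Z0 = {s1, s2, s4, s5, s7, s8}, add states with some successor in Z. Z1 = {s1, s2, s4, s5, s6, s7, s8}; Z2 = {s1, s2, s3, s4, s5, s6, s7, s8}; fixed.
Sat(EF (start ∨ (recv ∨ start))) = {s1, s2, s3, s4, s5, s6, s7, s8}
E[recv U EF (start ∨ (recv ∨ start))]: least fixpoint, start Z0 = Sat(EF (start ∨ (recv ∨ start))) = {s1, s2, s3, s4, s5, s6, s7, s8}, add states in Sat(recv) with some successor in Z. Already a fixed point.
Sat(E[recv U EF (start ∨ (recv ∨ start))]) = {s1, s2, s3, s4, s5, s6, s7, s8}
s5 ∈ Sat(E[recv U EF (start ∨ (recv ∨ start))]) = {s1, s2, s3, s4, s5, s6, s7, s8}, so the formula holds at s5.

Yes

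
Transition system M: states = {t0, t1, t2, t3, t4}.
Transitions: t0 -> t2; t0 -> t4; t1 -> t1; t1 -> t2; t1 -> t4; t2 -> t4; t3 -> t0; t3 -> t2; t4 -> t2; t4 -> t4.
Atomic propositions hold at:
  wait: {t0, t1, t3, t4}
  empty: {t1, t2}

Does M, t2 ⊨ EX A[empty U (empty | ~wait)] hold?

No

Sat(~wait) = {t2}
Sat(empty | ~wait) = {t1, t2}
A[empty U (empty | ~wait)]: least fixpoint, start Z0 = Sat((empty | ~wait)) = {t1, t2}, add states in Sat(empty) with every successor in Z. Already a fixed point.
Sat(A[empty U (empty | ~wait)]) = {t1, t2}
Sat(EX A[empty U (empty | ~wait)]) = {s : some successor in {t1, t2}} = {t0, t1, t3, t4}
t2 ∉ Sat(EX A[empty U (empty | ~wait)]) = {t0, t1, t3, t4}, so the formula does not hold at t2.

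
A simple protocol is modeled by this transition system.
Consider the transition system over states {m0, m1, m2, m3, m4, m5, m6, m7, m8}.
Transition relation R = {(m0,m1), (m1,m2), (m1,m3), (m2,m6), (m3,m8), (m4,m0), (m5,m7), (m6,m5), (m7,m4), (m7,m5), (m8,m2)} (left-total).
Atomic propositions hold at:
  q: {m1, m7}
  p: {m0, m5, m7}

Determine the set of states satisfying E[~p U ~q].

{m0, m1, m2, m3, m4, m5, m6, m8}

Sat(~p) = {m1, m2, m3, m4, m6, m8}
Sat(~q) = {m0, m2, m3, m4, m5, m6, m8}
E[~p U ~q]: least fixpoint, start Z0 = Sat(~q) = {m0, m2, m3, m4, m5, m6, m8}, add states in Sat(~p) with some successor in Z. Z1 = {m0, m1, m2, m3, m4, m5, m6, m8}; fixed.
Sat(E[~p U ~q]) = {m0, m1, m2, m3, m4, m5, m6, m8}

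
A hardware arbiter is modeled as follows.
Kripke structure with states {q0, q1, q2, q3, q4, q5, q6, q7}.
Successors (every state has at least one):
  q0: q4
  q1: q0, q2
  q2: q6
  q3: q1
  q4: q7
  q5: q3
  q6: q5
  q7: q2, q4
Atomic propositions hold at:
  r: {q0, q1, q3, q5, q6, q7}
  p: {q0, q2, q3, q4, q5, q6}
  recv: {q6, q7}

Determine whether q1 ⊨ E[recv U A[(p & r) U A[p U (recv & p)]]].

No

Sat(p & r) = {q0, q3, q5, q6}
Sat(recv & p) = {q6}
A[p U (recv & p)]: least fixpoint, start Z0 = Sat((recv & p)) = {q6}, add states in Sat(p) with every successor in Z. Z1 = {q2, q6}; fixed.
Sat(A[p U (recv & p)]) = {q2, q6}
A[(p & r) U A[p U (recv & p)]]: least fixpoint, start Z0 = Sat(A[p U (recv & p)]) = {q2, q6}, add states in Sat(p & r) with every successor in Z. Already a fixed point.
Sat(A[(p & r) U A[p U (recv & p)]]) = {q2, q6}
E[recv U A[(p & r) U A[p U (recv & p)]]]: least fixpoint, start Z0 = Sat(A[(p & r) U A[p U (recv & p)]]) = {q2, q6}, add states in Sat(recv) with some successor in Z. Z1 = {q2, q6, q7}; fixed.
Sat(E[recv U A[(p & r) U A[p U (recv & p)]]]) = {q2, q6, q7}
q1 ∉ Sat(E[recv U A[(p & r) U A[p U (recv & p)]]]) = {q2, q6, q7}, so the formula does not hold at q1.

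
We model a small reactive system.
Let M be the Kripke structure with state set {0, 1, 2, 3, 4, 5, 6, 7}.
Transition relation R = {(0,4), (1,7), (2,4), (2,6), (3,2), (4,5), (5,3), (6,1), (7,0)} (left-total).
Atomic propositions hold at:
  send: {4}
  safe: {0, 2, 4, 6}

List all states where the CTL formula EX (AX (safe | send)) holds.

Sat(safe | send) = {0, 2, 4, 6}
Sat(AX (safe | send)) = {s : every successor in {0, 2, 4, 6}} = {0, 2, 3, 7}
Sat(EX (AX (safe | send))) = {s : some successor in {0, 2, 3, 7}} = {1, 3, 5, 7}

{1, 3, 5, 7}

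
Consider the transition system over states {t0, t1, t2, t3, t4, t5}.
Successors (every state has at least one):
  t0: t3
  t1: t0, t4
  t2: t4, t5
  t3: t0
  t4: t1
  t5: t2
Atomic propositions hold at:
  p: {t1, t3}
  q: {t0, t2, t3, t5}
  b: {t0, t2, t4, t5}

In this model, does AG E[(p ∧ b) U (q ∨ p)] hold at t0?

Yes

Sat(p ∧ b) = ∅
Sat(q ∨ p) = {t0, t1, t2, t3, t5}
E[(p ∧ b) U (q ∨ p)]: least fixpoint, start Z0 = Sat((q ∨ p)) = {t0, t1, t2, t3, t5}, add states in Sat(p ∧ b) with some successor in Z. Already a fixed point.
Sat(E[(p ∧ b) U (q ∨ p)]) = {t0, t1, t2, t3, t5}
AG E[(p ∧ b) U (q ∨ p)]: greatest fixpoint, start Z0 = {t0, t1, t2, t3, t5}, keep only states in Sat with every successor in Z. Z1 = {t0, t3, t5}; Z2 = {t0, t3}; fixed.
Sat(AG E[(p ∧ b) U (q ∨ p)]) = {t0, t3}
t0 ∈ Sat(AG E[(p ∧ b) U (q ∨ p)]) = {t0, t3}, so the formula holds at t0.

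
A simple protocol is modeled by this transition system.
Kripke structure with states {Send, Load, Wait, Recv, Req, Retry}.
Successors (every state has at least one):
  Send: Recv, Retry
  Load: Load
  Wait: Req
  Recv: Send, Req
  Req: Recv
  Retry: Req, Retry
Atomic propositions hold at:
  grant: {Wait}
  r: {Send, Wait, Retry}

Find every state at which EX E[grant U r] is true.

E[grant U r]: least fixpoint, start Z0 = Sat(r) = {Send, Wait, Retry}, add states in Sat(grant) with some successor in Z. Already a fixed point.
Sat(E[grant U r]) = {Send, Wait, Retry}
Sat(EX E[grant U r]) = {s : some successor in {Send, Wait, Retry}} = {Send, Recv, Retry}

{Send, Recv, Retry}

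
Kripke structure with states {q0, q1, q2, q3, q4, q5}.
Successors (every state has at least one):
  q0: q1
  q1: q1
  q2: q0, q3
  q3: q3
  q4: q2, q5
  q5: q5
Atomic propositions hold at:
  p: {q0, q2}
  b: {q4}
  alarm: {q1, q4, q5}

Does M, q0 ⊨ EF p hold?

EF p: least fixpoint, start Z0 = {q0, q2}, add states with some successor in Z. Z1 = {q0, q2, q4}; fixed.
Sat(EF p) = {q0, q2, q4}
q0 ∈ Sat(EF p) = {q0, q2, q4}, so the formula holds at q0.

Yes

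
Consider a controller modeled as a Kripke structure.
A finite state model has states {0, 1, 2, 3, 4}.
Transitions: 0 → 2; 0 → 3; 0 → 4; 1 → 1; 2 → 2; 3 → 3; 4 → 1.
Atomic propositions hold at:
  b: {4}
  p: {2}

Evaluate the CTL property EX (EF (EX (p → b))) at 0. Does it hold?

Yes

Sat(p → b) = {0, 1, 3, 4}
Sat(EX (p → b)) = {s : some successor in {0, 1, 3, 4}} = {0, 1, 3, 4}
EF (EX (p → b)): least fixpoint, start Z0 = {0, 1, 3, 4}, add states with some successor in Z. Already a fixed point.
Sat(EF (EX (p → b))) = {0, 1, 3, 4}
Sat(EX (EF (EX (p → b)))) = {s : some successor in {0, 1, 3, 4}} = {0, 1, 3, 4}
0 ∈ Sat(EX (EF (EX (p → b)))) = {0, 1, 3, 4}, so the formula holds at 0.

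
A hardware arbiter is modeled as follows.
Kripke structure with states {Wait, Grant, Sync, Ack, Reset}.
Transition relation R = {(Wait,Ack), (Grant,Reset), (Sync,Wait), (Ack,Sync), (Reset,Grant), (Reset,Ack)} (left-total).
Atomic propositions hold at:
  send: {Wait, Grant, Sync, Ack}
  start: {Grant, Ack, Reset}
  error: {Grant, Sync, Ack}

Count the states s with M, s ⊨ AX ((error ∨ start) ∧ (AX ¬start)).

2

Sat(error ∨ start) = {Grant, Sync, Ack, Reset}
Sat(¬start) = {Wait, Sync}
Sat(AX ¬start) = {s : every successor in {Wait, Sync}} = {Sync, Ack}
Sat((error ∨ start) ∧ (AX ¬start)) = {Sync, Ack}
Sat(AX ((error ∨ start) ∧ (AX ¬start))) = {s : every successor in {Sync, Ack}} = {Wait, Ack}
|Sat(AX ((error ∨ start) ∧ (AX ¬start)))| = |{Wait, Ack}| = 2.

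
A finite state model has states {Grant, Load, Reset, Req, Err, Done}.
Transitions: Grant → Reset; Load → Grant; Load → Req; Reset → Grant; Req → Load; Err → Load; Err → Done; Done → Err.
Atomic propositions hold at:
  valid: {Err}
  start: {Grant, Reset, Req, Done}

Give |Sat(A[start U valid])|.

A[start U valid]: least fixpoint, start Z0 = Sat(valid) = {Err}, add states in Sat(start) with every successor in Z. Z1 = {Err, Done}; fixed.
Sat(A[start U valid]) = {Err, Done}
|Sat(A[start U valid])| = |{Err, Done}| = 2.

2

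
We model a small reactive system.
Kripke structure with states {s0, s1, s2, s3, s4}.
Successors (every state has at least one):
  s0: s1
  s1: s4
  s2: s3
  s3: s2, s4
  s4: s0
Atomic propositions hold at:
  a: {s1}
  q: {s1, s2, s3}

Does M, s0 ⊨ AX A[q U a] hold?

Yes

A[q U a]: least fixpoint, start Z0 = Sat(a) = {s1}, add states in Sat(q) with every successor in Z. Already a fixed point.
Sat(A[q U a]) = {s1}
Sat(AX A[q U a]) = {s : every successor in {s1}} = {s0}
s0 ∈ Sat(AX A[q U a]) = {s0}, so the formula holds at s0.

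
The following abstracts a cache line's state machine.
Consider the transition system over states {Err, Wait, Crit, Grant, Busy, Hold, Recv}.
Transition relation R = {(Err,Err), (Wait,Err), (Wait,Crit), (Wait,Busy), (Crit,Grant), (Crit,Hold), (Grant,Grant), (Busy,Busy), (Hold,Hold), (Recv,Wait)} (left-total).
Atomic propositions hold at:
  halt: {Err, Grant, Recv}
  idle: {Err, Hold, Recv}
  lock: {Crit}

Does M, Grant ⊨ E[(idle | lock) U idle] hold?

Sat(idle | lock) = {Err, Crit, Hold, Recv}
E[(idle | lock) U idle]: least fixpoint, start Z0 = Sat(idle) = {Err, Hold, Recv}, add states in Sat(idle | lock) with some successor in Z. Z1 = {Err, Crit, Hold, Recv}; fixed.
Sat(E[(idle | lock) U idle]) = {Err, Crit, Hold, Recv}
Grant ∉ Sat(E[(idle | lock) U idle]) = {Err, Crit, Hold, Recv}, so the formula does not hold at Grant.

No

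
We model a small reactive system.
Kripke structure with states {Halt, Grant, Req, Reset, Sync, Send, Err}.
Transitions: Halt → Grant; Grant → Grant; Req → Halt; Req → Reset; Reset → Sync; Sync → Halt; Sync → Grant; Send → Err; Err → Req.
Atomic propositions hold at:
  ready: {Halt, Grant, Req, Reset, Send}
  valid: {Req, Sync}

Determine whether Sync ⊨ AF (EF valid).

Yes

EF valid: least fixpoint, start Z0 = {Req, Sync}, add states with some successor in Z. Z1 = {Req, Reset, Sync, Err}; Z2 = {Req, Reset, Sync, Send, Err}; fixed.
Sat(EF valid) = {Req, Reset, Sync, Send, Err}
AF (EF valid): least fixpoint, start Z0 = {Req, Reset, Sync, Send, Err}, add states with every successor in Z. Already a fixed point.
Sat(AF (EF valid)) = {Req, Reset, Sync, Send, Err}
Sync ∈ Sat(AF (EF valid)) = {Req, Reset, Sync, Send, Err}, so the formula holds at Sync.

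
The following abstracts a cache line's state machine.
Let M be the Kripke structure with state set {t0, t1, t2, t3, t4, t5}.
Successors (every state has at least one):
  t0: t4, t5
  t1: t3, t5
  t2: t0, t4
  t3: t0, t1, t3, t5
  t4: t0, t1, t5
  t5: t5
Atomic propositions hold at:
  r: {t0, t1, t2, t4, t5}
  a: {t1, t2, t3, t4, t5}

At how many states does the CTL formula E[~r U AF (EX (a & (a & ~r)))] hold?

Sat(~r) = {t3}
Sat(a & ~r) = {t3}
Sat(a & (a & ~r)) = {t3}
Sat(EX (a & (a & ~r))) = {s : some successor in {t3}} = {t1, t3}
AF (EX (a & (a & ~r))): least fixpoint, start Z0 = {t1, t3}, add states with every successor in Z. Already a fixed point.
Sat(AF (EX (a & (a & ~r)))) = {t1, t3}
E[~r U AF (EX (a & (a & ~r)))]: least fixpoint, start Z0 = Sat(AF (EX (a & (a & ~r)))) = {t1, t3}, add states in Sat(~r) with some successor in Z. Already a fixed point.
Sat(E[~r U AF (EX (a & (a & ~r)))]) = {t1, t3}
|Sat(E[~r U AF (EX (a & (a & ~r)))])| = |{t1, t3}| = 2.

2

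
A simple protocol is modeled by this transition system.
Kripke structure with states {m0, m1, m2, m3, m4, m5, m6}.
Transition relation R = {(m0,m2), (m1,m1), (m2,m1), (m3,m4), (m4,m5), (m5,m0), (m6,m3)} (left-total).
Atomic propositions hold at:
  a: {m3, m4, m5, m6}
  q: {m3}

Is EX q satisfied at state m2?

No

Sat(EX q) = {s : some successor in {m3}} = {m6}
m2 ∉ Sat(EX q) = {m6}, so the formula does not hold at m2.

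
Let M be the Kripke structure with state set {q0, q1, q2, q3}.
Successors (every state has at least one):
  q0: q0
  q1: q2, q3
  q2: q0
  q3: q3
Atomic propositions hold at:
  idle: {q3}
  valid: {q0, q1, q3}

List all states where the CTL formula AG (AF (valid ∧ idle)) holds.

{q3}

Sat(valid ∧ idle) = {q3}
AF (valid ∧ idle): least fixpoint, start Z0 = {q3}, add states with every successor in Z. Already a fixed point.
Sat(AF (valid ∧ idle)) = {q3}
AG (AF (valid ∧ idle)): greatest fixpoint, start Z0 = {q3}, keep only states in Sat with every successor in Z. Already a fixed point.
Sat(AG (AF (valid ∧ idle))) = {q3}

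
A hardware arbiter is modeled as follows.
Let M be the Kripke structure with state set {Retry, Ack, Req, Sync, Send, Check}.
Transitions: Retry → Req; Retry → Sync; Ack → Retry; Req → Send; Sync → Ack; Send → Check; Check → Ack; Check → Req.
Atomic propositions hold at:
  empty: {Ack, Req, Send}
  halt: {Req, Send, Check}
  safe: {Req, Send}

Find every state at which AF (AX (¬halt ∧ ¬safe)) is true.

{Ack, Sync}

Sat(¬halt) = {Retry, Ack, Sync}
Sat(¬safe) = {Retry, Ack, Sync, Check}
Sat(¬halt ∧ ¬safe) = {Retry, Ack, Sync}
Sat(AX (¬halt ∧ ¬safe)) = {s : every successor in {Retry, Ack, Sync}} = {Ack, Sync}
AF (AX (¬halt ∧ ¬safe)): least fixpoint, start Z0 = {Ack, Sync}, add states with every successor in Z. Already a fixed point.
Sat(AF (AX (¬halt ∧ ¬safe))) = {Ack, Sync}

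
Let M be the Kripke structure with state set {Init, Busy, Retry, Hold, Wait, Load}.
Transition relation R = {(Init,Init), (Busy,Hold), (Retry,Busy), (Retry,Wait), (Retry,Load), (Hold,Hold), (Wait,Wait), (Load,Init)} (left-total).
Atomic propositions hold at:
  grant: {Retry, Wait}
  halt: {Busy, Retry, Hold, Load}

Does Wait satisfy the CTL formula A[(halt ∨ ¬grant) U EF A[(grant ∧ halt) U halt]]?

No

Sat(¬grant) = {Init, Busy, Hold, Load}
Sat(halt ∨ ¬grant) = {Init, Busy, Retry, Hold, Load}
Sat(grant ∧ halt) = {Retry}
A[(grant ∧ halt) U halt]: least fixpoint, start Z0 = Sat(halt) = {Busy, Retry, Hold, Load}, add states in Sat(grant ∧ halt) with every successor in Z. Already a fixed point.
Sat(A[(grant ∧ halt) U halt]) = {Busy, Retry, Hold, Load}
EF A[(grant ∧ halt) U halt]: least fixpoint, start Z0 = {Busy, Retry, Hold, Load}, add states with some successor in Z. Already a fixed point.
Sat(EF A[(grant ∧ halt) U halt]) = {Busy, Retry, Hold, Load}
A[(halt ∨ ¬grant) U EF A[(grant ∧ halt) U halt]]: least fixpoint, start Z0 = Sat(EF A[(grant ∧ halt) U halt]) = {Busy, Retry, Hold, Load}, add states in Sat(halt ∨ ¬grant) with every successor in Z. Already a fixed point.
Sat(A[(halt ∨ ¬grant) U EF A[(grant ∧ halt) U halt]]) = {Busy, Retry, Hold, Load}
Wait ∉ Sat(A[(halt ∨ ¬grant) U EF A[(grant ∧ halt) U halt]]) = {Busy, Retry, Hold, Load}, so the formula does not hold at Wait.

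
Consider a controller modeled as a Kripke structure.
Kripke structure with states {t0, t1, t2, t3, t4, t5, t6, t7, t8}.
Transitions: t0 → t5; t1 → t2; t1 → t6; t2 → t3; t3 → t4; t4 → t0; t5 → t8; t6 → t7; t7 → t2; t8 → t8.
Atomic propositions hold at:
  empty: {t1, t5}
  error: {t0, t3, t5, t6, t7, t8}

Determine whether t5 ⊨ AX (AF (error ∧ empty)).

No

Sat(error ∧ empty) = {t5}
AF (error ∧ empty): least fixpoint, start Z0 = {t5}, add states with every successor in Z. Z1 = {t0, t5}; Z2 = {t0, t4, t5}; Z3 = {t0, t3, t4, t5}; Z4 = {t0, t2, t3, t4, t5}; Z5 = {t0, t2, t3, t4, t5, t7}; Z6 = {t0, t2, t3, t4, t5, t6, t7}; Z7 = {t0, t1, t2, t3, t4, t5, t6, t7}; fixed.
Sat(AF (error ∧ empty)) = {t0, t1, t2, t3, t4, t5, t6, t7}
Sat(AX (AF (error ∧ empty))) = {s : every successor in {t0, t1, t2, t3, t4, t5, t6, t7}} = {t0, t1, t2, t3, t4, t6, t7}
t5 ∉ Sat(AX (AF (error ∧ empty))) = {t0, t1, t2, t3, t4, t6, t7}, so the formula does not hold at t5.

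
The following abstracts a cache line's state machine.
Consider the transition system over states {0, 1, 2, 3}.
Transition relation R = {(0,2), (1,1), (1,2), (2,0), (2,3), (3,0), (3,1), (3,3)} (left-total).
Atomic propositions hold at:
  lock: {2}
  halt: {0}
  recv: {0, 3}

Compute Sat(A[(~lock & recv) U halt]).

{0}

Sat(~lock) = {0, 1, 3}
Sat(~lock & recv) = {0, 3}
A[(~lock & recv) U halt]: least fixpoint, start Z0 = Sat(halt) = {0}, add states in Sat(~lock & recv) with every successor in Z. Already a fixed point.
Sat(A[(~lock & recv) U halt]) = {0}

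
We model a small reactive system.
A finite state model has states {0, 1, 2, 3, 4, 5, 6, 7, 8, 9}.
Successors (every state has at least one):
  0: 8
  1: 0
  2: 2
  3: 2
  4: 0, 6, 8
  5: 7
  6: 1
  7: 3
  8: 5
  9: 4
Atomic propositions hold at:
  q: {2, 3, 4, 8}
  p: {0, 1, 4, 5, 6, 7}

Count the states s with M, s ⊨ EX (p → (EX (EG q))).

6

EG q: greatest fixpoint, start Z0 = {2, 3, 4, 8}, keep only states in Sat with some successor in Z. Z1 = {2, 3, 4}; Z2 = {2, 3}; fixed.
Sat(EG q) = {2, 3}
Sat(EX (EG q)) = {s : some successor in {2, 3}} = {2, 3, 7}
Sat(p → (EX (EG q))) = {2, 3, 7, 8, 9}
Sat(EX (p → (EX (EG q)))) = {s : some successor in {2, 3, 7, 8, 9}} = {0, 2, 3, 4, 5, 7}
|Sat(EX (p → (EX (EG q))))| = |{0, 2, 3, 4, 5, 7}| = 6.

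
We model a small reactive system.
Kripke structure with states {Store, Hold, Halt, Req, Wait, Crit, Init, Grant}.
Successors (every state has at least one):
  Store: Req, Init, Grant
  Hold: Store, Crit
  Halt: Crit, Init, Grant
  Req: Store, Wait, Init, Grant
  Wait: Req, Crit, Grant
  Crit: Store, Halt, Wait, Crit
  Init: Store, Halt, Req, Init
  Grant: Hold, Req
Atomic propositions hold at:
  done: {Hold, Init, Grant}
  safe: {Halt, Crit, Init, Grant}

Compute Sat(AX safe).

{Halt}

Sat(AX safe) = {s : every successor in {Halt, Crit, Init, Grant}} = {Halt}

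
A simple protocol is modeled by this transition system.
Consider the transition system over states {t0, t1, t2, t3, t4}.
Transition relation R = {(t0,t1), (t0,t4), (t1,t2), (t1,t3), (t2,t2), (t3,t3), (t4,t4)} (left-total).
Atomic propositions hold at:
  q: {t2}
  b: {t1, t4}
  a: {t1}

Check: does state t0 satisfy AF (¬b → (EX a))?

Yes

Sat(¬b) = {t0, t2, t3}
Sat(EX a) = {s : some successor in {t1}} = {t0}
Sat(¬b → (EX a)) = {t0, t1, t4}
AF (¬b → (EX a)): least fixpoint, start Z0 = {t0, t1, t4}, add states with every successor in Z. Already a fixed point.
Sat(AF (¬b → (EX a))) = {t0, t1, t4}
t0 ∈ Sat(AF (¬b → (EX a))) = {t0, t1, t4}, so the formula holds at t0.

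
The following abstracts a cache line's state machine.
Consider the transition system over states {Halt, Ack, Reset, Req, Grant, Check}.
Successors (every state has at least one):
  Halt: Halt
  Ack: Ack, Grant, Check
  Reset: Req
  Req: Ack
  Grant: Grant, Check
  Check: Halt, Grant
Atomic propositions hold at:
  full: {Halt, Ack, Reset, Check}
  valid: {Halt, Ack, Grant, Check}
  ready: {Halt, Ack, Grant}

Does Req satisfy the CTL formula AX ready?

Sat(AX ready) = {s : every successor in {Halt, Ack, Grant}} = {Halt, Req, Check}
Req ∈ Sat(AX ready) = {Halt, Req, Check}, so the formula holds at Req.

Yes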